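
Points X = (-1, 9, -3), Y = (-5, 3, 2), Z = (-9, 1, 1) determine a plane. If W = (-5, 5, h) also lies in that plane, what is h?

A normal to the plane is n = XY × XZ = (16, -24, -16).
W lies in the plane iff n · XW = 0.
This gives (-16)h + (-16) = 0, so h = -1.

-1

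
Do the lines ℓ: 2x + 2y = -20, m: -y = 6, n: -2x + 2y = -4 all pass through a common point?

Intersecting ℓ and m: solving the 2×2 system gives (x, y) = (-4, -6).
Substitute into n: (-2)(-4) + (2)(-6) = -4.
This equals -4, so (-4, -6) lies on all three lines and they are concurrent.

Yes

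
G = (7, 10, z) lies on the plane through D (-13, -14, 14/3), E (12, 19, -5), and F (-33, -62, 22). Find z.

-2

The plane through D, E, F has equation 108x − 240y − 540z = -564.
Substituting G: (-540)z + (-1644) = -564, so z = -2.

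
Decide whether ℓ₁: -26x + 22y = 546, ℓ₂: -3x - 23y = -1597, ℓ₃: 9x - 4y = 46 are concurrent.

Yes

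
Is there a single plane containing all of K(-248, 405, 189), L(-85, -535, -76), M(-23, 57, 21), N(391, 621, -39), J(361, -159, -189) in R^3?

No

The plane through K, L, M has normal n = KL × KM = (65700, -32241, 154776) and equation n·P = -98541.
Checking the remaining points: n·N = -369225, n·J = -408645.
Since n·N = -369225 ≠ -98541, N is off the plane and the points are not all coplanar.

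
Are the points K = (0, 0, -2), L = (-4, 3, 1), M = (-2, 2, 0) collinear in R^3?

No

KL = (-4, 3, 3), KM = (-2, 2, 2).
Comparing components 3 and 1: (3)(-2) − (-4)(2) = 2 ≠ 0, so KL and KM are not parallel and the points are not collinear.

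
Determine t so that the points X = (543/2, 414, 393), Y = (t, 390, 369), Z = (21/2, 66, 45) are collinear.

Direction XZ = (-261, -348, -348). From the y-coordinate of Y, the parameter along the line is τ = (390 − 414)/(-348) = 2/29.
Then t = 543/2 + 2/29·(-261) = 507/2.

507/2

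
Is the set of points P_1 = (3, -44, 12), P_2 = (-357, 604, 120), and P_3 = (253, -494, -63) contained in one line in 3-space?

P_1P_2 = (-360, 648, 108), P_1P_3 = (250, -450, -75).
P_1P_2 × P_1P_3 = (0, 0, 0).
The cross product vanishes, so the three points are collinear.

Yes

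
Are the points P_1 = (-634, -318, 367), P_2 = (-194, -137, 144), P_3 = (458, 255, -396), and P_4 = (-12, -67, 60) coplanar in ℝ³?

Yes

The four points are coplanar iff the 3×3 determinant with rows P_1P_2, P_1P_3, P_1P_4 is zero.
Rows: (440, 181, -223), (1092, 573, -763), (622, 251, -307).
Expanding along the first row: (440)(15602) − (181)(139342) + (-223)(-82314) = 0.
Zero determinant ⇒ coplanar.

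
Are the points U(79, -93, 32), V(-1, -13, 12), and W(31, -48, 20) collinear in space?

No

UV = (-80, 80, -20), UW = (-48, 45, -12).
UV × UW = (-60, 0, 240).
The cross product is nonzero, so the points do not lie on one line.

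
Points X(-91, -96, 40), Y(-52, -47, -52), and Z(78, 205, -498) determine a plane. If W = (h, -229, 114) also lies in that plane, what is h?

A normal to the plane is n = XY × XZ = (1330, 5434, 3458).
W lies in the plane iff n · XW = 0.
This gives (1330)h + (-345800) = 0, so h = 260.

260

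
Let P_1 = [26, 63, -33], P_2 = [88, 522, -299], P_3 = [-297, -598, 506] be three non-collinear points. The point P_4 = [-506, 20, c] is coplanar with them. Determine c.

A normal to the plane is n = P_1P_2 × P_1P_3 = (71575, 52500, 107275).
P_4 lies in the plane iff n · P_1P_4 = 0.
This gives (107275)c + (-36795325) = 0, so c = 343.

343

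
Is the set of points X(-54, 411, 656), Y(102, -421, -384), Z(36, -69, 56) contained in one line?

XY = (156, -832, -1040), XZ = (90, -480, -600).
Each component of XZ is 15/26 times the corresponding component of XY, so XZ = 15/26·XY and the points are collinear.

Yes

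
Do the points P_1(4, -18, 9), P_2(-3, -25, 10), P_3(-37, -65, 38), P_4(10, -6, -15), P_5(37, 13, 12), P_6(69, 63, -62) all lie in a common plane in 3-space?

Yes

The plane through P_1, P_2, P_3 has normal n = P_1P_2 × P_1P_3 = (-156, 162, 42) and equation n·P = -3162.
Checking the remaining points: n·P_4 = -3162, n·P_5 = -3162, n·P_6 = -3162.
All equal -3162, so all 6 points lie in one plane.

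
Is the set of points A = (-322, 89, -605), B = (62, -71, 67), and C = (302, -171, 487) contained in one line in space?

Yes

AB = (384, -160, 672), AC = (624, -260, 1092).
AB × AC = (0, 0, 0).
The cross product vanishes, so the three points are collinear.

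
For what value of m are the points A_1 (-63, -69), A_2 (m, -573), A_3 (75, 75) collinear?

Collinearity: (A_2 − A_1) must be parallel to (A_3 − A_1) = (138, 144).
Cross-multiplying the components: (m − (-63))·(144) = (-504)·(138).
Solving gives m = -546.

-546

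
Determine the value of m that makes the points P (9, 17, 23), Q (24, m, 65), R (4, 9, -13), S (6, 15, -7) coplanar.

63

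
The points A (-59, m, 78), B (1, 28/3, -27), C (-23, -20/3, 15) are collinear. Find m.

Direction BC = (-24, -16, 42). From the x-coordinate of A, the parameter along the line is τ = (-59 − 1)/(-24) = 5/2.
Then m = 28/3 + 5/2·(-16) = -92/3.

-92/3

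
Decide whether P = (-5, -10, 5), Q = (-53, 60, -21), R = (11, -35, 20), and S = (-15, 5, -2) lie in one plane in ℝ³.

The four points are coplanar iff the 3×3 determinant with rows PQ, PR, PS is zero.
Rows: (-48, 70, -26), (16, -25, 15), (-10, 15, -7).
Expanding along the first row: (-48)(-50) − (70)(38) + (-26)(-10) = 0.
Zero determinant ⇒ coplanar.

Yes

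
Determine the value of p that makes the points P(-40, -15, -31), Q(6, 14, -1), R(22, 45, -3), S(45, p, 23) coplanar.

Normal to plane PQR: n = (-988, 572, 962); plane equation n·X = 1118.
Requiring n·S = 1118: (572)p + (-22334) = 1118.
So p = 41.

41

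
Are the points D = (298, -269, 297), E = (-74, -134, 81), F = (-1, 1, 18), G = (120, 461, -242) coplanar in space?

No

The four points are coplanar iff the 3×3 determinant with rows DE, DF, DG is zero.
Rows: (-372, 135, -216), (-299, 270, -279), (-178, 730, -539).
Expanding along the first row: (-372)(58140) − (135)(111499) + (-216)(-170210) = 84915.
Nonzero ⇒ not coplanar.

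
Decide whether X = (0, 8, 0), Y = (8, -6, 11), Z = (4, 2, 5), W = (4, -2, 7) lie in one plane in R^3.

Yes

The four points are coplanar iff the 3×3 determinant with rows XY, XZ, XW is zero.
Rows: (8, -14, 11), (4, -6, 5), (4, -10, 7).
Expanding along the first row: (8)(8) − (-14)(8) + (11)(-16) = 0.
Zero determinant ⇒ coplanar.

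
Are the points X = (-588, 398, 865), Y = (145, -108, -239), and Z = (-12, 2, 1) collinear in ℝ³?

XY = (733, -506, -1104), XZ = (576, -396, -864).
XY × XZ = (0, -2592, 1188).
The cross product is nonzero, so the points do not lie on one line.

No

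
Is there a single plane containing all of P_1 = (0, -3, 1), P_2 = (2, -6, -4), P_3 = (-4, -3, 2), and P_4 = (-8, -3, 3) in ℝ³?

With P_1 as base: P_1P_2 = (2, -3, -5), P_1P_3 = (-4, 0, 1), P_1P_4 = (-8, 0, 2).
P_1P_3 × P_1P_4 = (0, 0, 0).
P_1P_2 · (P_1P_3 × P_1P_4) = 0.
The scalar triple product vanishes, so the four points are coplanar.

Yes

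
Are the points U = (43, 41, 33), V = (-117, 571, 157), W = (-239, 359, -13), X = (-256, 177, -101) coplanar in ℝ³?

The four points are coplanar iff the 3×3 determinant with rows UV, UW, UX is zero.
Rows: (-160, 530, 124), (-282, 318, -46), (-299, 136, -134).
Expanding along the first row: (-160)(-36356) − (530)(24034) + (124)(56730) = 113460.
Nonzero ⇒ not coplanar.

No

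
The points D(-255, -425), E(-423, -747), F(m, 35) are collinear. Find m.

The three points are collinear iff det[DE; DF] = 0.
This determinant is linear in m: (322)m + (4830) = 0, so m = -15.

-15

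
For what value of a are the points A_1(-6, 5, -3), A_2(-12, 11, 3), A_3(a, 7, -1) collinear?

-8

Direction A_1A_2 = (-6, 6, 6). From the y-coordinate of A_3, the parameter along the line is τ = (7 − 5)/6 = 1/3.
Then a = (-6) + 1/3·(-6) = -8.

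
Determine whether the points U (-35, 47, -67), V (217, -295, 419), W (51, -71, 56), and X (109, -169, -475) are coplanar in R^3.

A normal to the plane through U, V, W is n = UV × UW = (15282, 10800, -324).
The plane has equation n·P = -5562. For X: n·X = -5562.
Equal, so X lies in the plane and all four are coplanar.

Yes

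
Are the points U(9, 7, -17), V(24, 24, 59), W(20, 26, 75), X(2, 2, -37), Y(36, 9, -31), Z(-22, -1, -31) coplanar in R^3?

The plane through U, V, W has normal n = UV × UW = (120, -544, 98) and equation n·P = -4394.
Checking the remaining points: n·X = -4474, n·Y = -3614, n·Z = -5134.
Since n·X = -4474 ≠ -4394, X is off the plane and the points are not all coplanar.

No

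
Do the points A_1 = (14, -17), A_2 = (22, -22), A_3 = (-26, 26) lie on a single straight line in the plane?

No

A_1A_2 = (8, -5), A_1A_3 = (-40, 43).
Twice the signed area of △A_1A_2A_3 is (8)(43) − (-5)(-40) = 144.
The area is nonzero, so the three points are not collinear.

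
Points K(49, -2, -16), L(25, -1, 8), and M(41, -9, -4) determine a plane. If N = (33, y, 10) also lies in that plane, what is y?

A normal to the plane is n = KL × KM = (180, 96, 176).
N lies in the plane iff n · KN = 0.
This gives (96)y + (1888) = 0, so y = -59/3.

-59/3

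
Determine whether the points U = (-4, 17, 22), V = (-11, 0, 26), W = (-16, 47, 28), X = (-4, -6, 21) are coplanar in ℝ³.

No

The four points are coplanar iff the 3×3 determinant with rows UV, UW, UX is zero.
Rows: (-7, -17, 4), (-12, 30, 6), (0, -23, -1).
Expanding along the first row: (-7)(108) − (-17)(12) + (4)(276) = 552.
Nonzero ⇒ not coplanar.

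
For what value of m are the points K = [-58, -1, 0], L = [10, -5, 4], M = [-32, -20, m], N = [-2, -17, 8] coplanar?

Coplanarity ⇔ det[KL; KM; KN] = 0.
Expanding, this is linear in m: (864)m + (-6912) = 0.
So m = 8.

8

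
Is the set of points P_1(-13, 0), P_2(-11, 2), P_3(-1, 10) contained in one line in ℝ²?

P_1P_2 = (2, 2), P_1P_3 = (12, 10).
If collinear, P_1P_3 would be a scalar multiple of P_1P_2. But (2)·(10) ≠ (2)·(12) (difference -4), so they are not parallel; the points are not collinear.

No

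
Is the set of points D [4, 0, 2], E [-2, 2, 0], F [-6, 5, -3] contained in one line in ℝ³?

No

DE = (-6, 2, -2), DF = (-10, 5, -5).
Comparing components 3 and 1: (-2)(-10) − (-6)(-5) = -10 ≠ 0, so DE and DF are not parallel and the points are not collinear.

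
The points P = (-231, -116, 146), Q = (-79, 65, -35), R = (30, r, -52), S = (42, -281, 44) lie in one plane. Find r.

-53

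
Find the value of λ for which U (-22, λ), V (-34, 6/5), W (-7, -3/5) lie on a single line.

The three points are collinear iff det[UV; UW] = 0.
This determinant is linear in λ: (27)λ + (-54/5) = 0, so λ = 2/5.

2/5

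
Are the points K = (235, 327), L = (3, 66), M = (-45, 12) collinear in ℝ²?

KL = (-232, -261), KM = (-280, -315).
det[KL; KM] = (-232)(-315) − (-261)(-280) = 0.
The determinant is zero, so the points are collinear.

Yes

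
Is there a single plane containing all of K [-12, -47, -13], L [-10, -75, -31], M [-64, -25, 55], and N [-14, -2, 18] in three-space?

No

With K as base: KL = (2, -28, -18), KM = (-52, 22, 68), KN = (-2, 45, 31).
KM × KN = (-2378, 1476, -2296).
KL · (KM × KN) = -4756.
Since -4756 ≠ 0, the four points are not coplanar.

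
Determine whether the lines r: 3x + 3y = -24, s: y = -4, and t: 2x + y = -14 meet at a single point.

Intersecting r and s: solving the 2×2 system gives (x, y) = (-4, -4).
Substitute into t: (2)(-4) + (1)(-4) = -12.
But t requires -14 ≠ -12, so the three lines have no common point.

No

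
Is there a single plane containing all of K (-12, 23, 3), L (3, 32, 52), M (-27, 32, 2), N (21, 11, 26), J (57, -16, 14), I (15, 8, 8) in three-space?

Yes

The plane through K, L, M has normal n = KL × KM = (-450, -720, 270) and equation n·P = -10350.
Checking the remaining points: n·N = -10350, n·J = -10350, n·I = -10350.
All equal -10350, so all 6 points lie in one plane.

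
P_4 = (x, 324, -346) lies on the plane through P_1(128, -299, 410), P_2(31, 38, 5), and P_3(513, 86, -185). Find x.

Coplanarity requires P_1P_2 · (P_1P_3 × P_1P_4) = 0.
P_1P_2 = (-97, 337, -405), P_1P_3 = (385, 385, -595); the triple product is linear in x with coefficient -44590 and constant term -1070160.
Setting it to zero: x = -24.

-24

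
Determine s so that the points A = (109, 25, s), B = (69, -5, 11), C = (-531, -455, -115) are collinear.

Direction BC = (-600, -450, -126). From the x-coordinate of A, the parameter along the line is τ = (109 − 69)/(-600) = -1/15.
Then s = 11 + (-1/15)·(-126) = 97/5.

97/5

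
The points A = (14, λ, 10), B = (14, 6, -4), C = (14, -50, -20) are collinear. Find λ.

55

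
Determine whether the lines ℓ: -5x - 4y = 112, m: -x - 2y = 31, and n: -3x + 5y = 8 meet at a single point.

Intersecting ℓ and m: solving the 2×2 system gives (x, y) = (-50/3, -43/6).
Substitute into n: (-3)(-50/3) + (5)(-43/6) = 85/6.
But n requires 8 ≠ 85/6, so the three lines have no common point.

No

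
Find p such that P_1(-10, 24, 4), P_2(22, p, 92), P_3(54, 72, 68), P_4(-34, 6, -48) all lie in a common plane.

The points are coplanar iff P_1P_2 · (P_1P_3 × P_1P_4) = 0.
Expanding, this is linear in p: (1792)p + (-86016) = 0.
So p = 48.

48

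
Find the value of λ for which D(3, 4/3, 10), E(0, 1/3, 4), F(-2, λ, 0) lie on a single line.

-1/3

Collinearity requires DE × DF = 0; each component is linear in λ.
The x-component gives (6)λ + (2) = 0, so λ = -1/3.
The remaining components then also vanish.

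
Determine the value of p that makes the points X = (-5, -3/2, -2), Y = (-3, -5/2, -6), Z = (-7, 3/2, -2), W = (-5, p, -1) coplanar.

Normal to plane XYZ: n = (12, 8, 4); plane equation n·P = -80.
Requiring n·W = -80: (8)p + (-64) = -80.
So p = -2.

-2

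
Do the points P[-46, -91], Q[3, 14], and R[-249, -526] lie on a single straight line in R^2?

Yes

PQ = (49, 105), PR = (-203, -435).
det[PQ; PR] = (49)(-435) − (105)(-203) = 0.
The determinant is zero, so the points are collinear.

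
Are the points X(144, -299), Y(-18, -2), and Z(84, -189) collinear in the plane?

Yes

XY = (-162, 297), XZ = (-60, 110).
Checking proportionality: XZ = 10/27·XY, so the vectors are parallel and the points are collinear.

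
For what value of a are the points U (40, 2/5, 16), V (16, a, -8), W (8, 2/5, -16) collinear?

2/5

Direction UW = (-32, 0, -32). From the x-coordinate of V, the parameter along the line is τ = (16 − 40)/(-32) = 3/4.
Then a = 2/5 + 3/4·(0) = 2/5.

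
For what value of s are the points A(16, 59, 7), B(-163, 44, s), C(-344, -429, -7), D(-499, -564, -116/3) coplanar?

Normal to plane ACD: n = (40690/3, -9230, -27040); plane equation n·P = -1550510/3.
Requiring n·B = -1550510/3: (-27040)s + (-7850830/3) = -1550510/3.
So s = -233/3.

-233/3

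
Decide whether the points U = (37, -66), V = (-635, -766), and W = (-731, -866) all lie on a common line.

Yes

UV = (-672, -700), UW = (-768, -800).
Checking proportionality: UW = 8/7·UV, so the vectors are parallel and the points are collinear.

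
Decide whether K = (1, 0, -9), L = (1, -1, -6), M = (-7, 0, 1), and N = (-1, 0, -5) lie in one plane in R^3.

The four points are coplanar iff the 3×3 determinant with rows KL, KM, KN is zero.
Rows: (0, -1, 3), (-8, 0, 10), (-2, 0, 4).
Expanding along the first row: (0)(0) − (-1)(-12) + (3)(0) = -12.
Nonzero ⇒ not coplanar.

No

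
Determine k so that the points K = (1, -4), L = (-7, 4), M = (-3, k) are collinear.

0

Collinearity: (M − K) must be parallel to (L − K) = (-8, 8).
Cross-multiplying the components: (k − (-4))·(-8) = (-4)·(8).
Solving gives k = 0.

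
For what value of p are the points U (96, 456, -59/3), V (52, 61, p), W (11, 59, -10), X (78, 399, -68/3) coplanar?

62/3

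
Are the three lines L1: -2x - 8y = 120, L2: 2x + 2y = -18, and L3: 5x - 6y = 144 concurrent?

No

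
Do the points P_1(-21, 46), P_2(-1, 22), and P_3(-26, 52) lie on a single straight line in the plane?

Yes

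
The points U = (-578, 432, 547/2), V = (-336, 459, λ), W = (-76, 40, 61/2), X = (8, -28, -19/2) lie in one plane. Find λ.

The points are coplanar iff UV · (UW × UX) = 0.
Expanding, this is linear in λ: (-1208)λ + (117176) = 0.
So λ = 97.

97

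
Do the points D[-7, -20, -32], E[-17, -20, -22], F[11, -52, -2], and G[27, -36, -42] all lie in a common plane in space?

A normal to the plane through D, E, F is n = DE × DF = (320, 480, 320).
The plane has equation n·P = -22080. For G: n·G = -22080.
Equal, so G lies in the plane and all four are coplanar.

Yes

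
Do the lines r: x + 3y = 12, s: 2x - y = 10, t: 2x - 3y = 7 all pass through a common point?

Lines aᵢx + bᵢy = cᵢ with pairwise distinct directions are concurrent exactly when det[aᵢ bᵢ cᵢ] = 0.
Here the determinant is -7.
Nonzero, so no common point exists.

No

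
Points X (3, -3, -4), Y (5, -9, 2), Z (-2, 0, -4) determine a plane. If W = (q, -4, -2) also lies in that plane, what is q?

Coplanarity requires XY · (XZ × XW) = 0.
XY = (2, -6, 6), XZ = (-5, 3, 0); the triple product is linear in q with coefficient -18 and constant term 36.
Setting it to zero: q = 2.

2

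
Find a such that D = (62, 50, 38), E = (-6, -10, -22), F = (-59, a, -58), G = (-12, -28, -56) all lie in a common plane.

Coplanarity ⇔ det[DE; DF; DG] = 0.
Expanding, this is linear in a: (1952)a + (101504) = 0.
So a = -52.

-52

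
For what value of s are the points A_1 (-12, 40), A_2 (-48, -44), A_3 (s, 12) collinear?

-24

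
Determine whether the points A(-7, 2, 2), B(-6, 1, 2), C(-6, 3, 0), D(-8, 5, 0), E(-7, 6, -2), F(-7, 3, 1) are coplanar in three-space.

The plane through A, B, C has normal n = AB × AC = (2, 2, 2) and equation n·P = -6.
Checking the remaining points: n·D = -6, n·E = -6, n·F = -6.
All equal -6, so all 6 points lie in one plane.

Yes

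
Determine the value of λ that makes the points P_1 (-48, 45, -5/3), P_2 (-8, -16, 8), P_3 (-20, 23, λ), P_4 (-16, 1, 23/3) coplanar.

The points are coplanar iff P_1P_2 · (P_1P_3 × P_1P_4) = 0.
Expanding, this is linear in λ: (-192)λ + (2304) = 0.
So λ = 12.

12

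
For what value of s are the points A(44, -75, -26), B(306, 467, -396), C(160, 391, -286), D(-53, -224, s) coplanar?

89

Normal to plane ABC: n = (31500, 25200, 59220); plane equation n·P = -2043720.
Requiring n·D = -2043720: (59220)s + (-7314300) = -2043720.
So s = 89.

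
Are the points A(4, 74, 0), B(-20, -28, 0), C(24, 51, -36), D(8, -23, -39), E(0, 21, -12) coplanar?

No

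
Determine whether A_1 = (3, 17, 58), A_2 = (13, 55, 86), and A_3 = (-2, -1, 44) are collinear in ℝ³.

A_1A_2 = (10, 38, 28), A_1A_3 = (-5, -18, -14).
Comparing components 2 and 3: (38)(-14) − (28)(-18) = -28 ≠ 0, so A_1A_2 and A_1A_3 are not parallel and the points are not collinear.

No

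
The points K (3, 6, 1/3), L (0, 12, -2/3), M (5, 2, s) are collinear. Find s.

Collinearity requires KL × KM = 0; each component is linear in s.
The x-component gives (6)s + (-6) = 0, so s = 1.
The remaining components then also vanish.

1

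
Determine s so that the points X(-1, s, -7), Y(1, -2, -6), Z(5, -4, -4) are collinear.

Collinearity requires XY × XZ = 0; each component is linear in s.
The x-component gives (-2)s + (-2) = 0, so s = -1.
The remaining components then also vanish.

-1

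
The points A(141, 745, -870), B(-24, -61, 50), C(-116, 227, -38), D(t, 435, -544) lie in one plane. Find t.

Normal to plane ABC: n = (-194032, -99160, -121672); plane equation n·P = 4621928.
Requiring n·D = 4621928: (-194032)t + (23054968) = 4621928.
So t = 95.

95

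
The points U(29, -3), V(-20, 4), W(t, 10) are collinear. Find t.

-62

The three points are collinear iff det[UV; UW] = 0.
This determinant is linear in t: (-7)t + (-434) = 0, so t = -62.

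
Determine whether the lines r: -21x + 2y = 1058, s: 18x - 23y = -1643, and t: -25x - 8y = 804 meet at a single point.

No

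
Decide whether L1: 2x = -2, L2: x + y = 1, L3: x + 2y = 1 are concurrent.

No

Intersecting L1 and L2: solving the 2×2 system gives (x, y) = (-1, 2).
Substitute into L3: (1)(-1) + (2)(2) = 3.
But L3 requires 1 ≠ 3, so the three lines have no common point.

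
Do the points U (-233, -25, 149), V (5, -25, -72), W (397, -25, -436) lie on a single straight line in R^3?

UV = (238, 0, -221), UW = (630, 0, -585).
Each component of UW is 45/17 times the corresponding component of UV, so UW = 45/17·UV and the points are collinear.

Yes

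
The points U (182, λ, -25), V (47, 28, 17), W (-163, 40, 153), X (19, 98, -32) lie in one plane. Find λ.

-26

Coplanarity ⇔ det[UV; UW; UX] = 0.
Expanding, this is linear in λ: (14098)λ + (366548) = 0.
So λ = -26.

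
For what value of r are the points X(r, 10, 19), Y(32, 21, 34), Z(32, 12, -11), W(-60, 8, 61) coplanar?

Coplanarity ⇔ det[XY; XZ; XW] = 0.
Expanding, this is linear in r: (828)r + (6624) = 0.
So r = -8.

-8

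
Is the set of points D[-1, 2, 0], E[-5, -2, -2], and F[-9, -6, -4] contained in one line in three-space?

Yes

DE = (-4, -4, -2), DF = (-8, -8, -4).
DE × DF = (0, 0, 0).
The cross product vanishes, so the three points are collinear.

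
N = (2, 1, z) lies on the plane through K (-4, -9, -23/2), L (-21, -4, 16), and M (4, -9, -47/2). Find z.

-33/2

Coplanarity requires KL · (KM × KN) = 0.
KL = (-17, 5, 55/2), KM = (8, 0, -12); the triple product is linear in z with coefficient -40 and constant term -660.
Setting it to zero: z = -33/2.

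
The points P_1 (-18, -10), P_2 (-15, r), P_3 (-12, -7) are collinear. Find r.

Collinearity: (P_2 − P_1) must be parallel to (P_3 − P_1) = (6, 3).
Cross-multiplying the components: (r − (-10))·(6) = (3)·(3).
Solving gives r = -17/2.

-17/2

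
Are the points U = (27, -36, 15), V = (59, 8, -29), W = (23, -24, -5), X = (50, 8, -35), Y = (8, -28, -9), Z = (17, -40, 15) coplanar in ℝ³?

The plane through U, V, W has normal n = UV × UW = (-352, 816, 560) and equation n·P = -30480.
Checking the remaining points: n·X = -30672, n·Y = -30704, n·Z = -30224.
Since n·X = -30672 ≠ -30480, X is off the plane and the points are not all coplanar.

No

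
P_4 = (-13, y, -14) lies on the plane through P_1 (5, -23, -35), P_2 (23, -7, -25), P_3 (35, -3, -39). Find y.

-29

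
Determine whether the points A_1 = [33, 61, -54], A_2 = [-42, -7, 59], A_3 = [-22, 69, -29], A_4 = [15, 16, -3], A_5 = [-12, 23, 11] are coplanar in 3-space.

The plane through A_1, A_2, A_3 has normal n = A_1A_2 × A_1A_3 = (-2604, -4340, -4340) and equation n·P = -116312.
Checking the remaining points: n·A_4 = -95480, n·A_5 = -116312.
Since n·A_4 = -95480 ≠ -116312, A_4 is off the plane and the points are not all coplanar.

No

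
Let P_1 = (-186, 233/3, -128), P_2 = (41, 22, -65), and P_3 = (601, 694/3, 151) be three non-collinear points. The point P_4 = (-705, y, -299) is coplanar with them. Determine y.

152/3

The plane through P_1, P_2, P_3 has equation −25212x − 13752y + 78692z = -6451216.
Substituting P_4: (-13752)y + (-5754448) = -6451216, so y = 152/3.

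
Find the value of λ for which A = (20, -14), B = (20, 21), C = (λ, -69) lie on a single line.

Collinearity: (C − A) must be parallel to (B − A) = (0, 35).
Cross-multiplying the components: (λ − 20)·(35) = (-55)·(0).
Solving gives λ = 20.

20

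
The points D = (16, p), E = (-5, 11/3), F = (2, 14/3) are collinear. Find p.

Collinearity: (D − E) must be parallel to (F − E) = (7, 1).
Cross-multiplying the components: (p − 11/3)·(7) = (21)·(1).
Solving gives p = 20/3.

20/3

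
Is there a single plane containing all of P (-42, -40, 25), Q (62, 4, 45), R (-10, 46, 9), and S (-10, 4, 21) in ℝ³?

No

A normal to the plane through P, Q, R is n = PQ × PR = (-2424, 2304, 7536).
The plane has equation n·X = 198048. For S: n·S = 191712.
191712 ≠ 198048, so S is off the plane.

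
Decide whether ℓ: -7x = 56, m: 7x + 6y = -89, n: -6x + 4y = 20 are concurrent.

No

Lines aᵢx + bᵢy = cᵢ with pairwise distinct directions are concurrent exactly when det[aᵢ bᵢ cᵢ] = 0.
Here the determinant is 252.
Nonzero, so no common point exists.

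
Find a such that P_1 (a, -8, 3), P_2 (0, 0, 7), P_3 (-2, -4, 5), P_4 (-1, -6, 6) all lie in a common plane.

-4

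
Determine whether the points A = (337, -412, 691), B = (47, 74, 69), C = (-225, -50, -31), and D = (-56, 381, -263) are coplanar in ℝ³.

No

The four points are coplanar iff the 3×3 determinant with rows AB, AC, AD is zero.
Rows: (-290, 486, -622), (-562, 362, -722), (-393, 793, -954).
Expanding along the first row: (-290)(227198) − (486)(252402) + (-622)(-303400) = 160008.
Nonzero ⇒ not coplanar.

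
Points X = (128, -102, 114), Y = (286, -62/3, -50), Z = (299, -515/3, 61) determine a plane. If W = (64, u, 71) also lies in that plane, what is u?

11/3

The plane through X, Y, Z has equation −15736x − 19670y − (74746/3)z = -2848216.
Substituting W: (-19670)u + (-8328278/3) = -2848216, so u = 11/3.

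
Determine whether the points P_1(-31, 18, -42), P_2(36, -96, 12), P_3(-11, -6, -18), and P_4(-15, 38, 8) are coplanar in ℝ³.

Yes

The four points are coplanar iff the 3×3 determinant with rows P_1P_2, P_1P_3, P_1P_4 is zero.
Rows: (67, -114, 54), (20, -24, 24), (16, 20, 50).
Expanding along the first row: (67)(-1680) − (-114)(616) + (54)(784) = 0.
Zero determinant ⇒ coplanar.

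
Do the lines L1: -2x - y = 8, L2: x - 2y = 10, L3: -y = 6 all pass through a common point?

No

Lines aᵢx + bᵢy = cᵢ with pairwise distinct directions are concurrent exactly when det[aᵢ bᵢ cᵢ] = 0.
Here the determinant is 2.
Nonzero, so no common point exists.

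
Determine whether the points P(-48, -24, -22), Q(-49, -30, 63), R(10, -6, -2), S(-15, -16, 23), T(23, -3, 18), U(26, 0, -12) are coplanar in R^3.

Yes

The plane through P, Q, R has normal n = PQ × PR = (-1650, 4950, 330) and equation n·X = -46860.
Checking the remaining points: n·S = -46860, n·T = -46860, n·U = -46860.
All equal -46860, so all 6 points lie in one plane.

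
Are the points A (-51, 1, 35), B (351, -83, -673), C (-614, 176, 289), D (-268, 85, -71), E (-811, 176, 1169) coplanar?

The plane through A, B, C has normal n = AB × AC = (102564, 296496, 23058) and equation n·P = -4127238.
Checking the remaining points: n·D = -3922110, n·E = -4041306.
Since n·D = -3922110 ≠ -4127238, D is off the plane and the points are not all coplanar.

No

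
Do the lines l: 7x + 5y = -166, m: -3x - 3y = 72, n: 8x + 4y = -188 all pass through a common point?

Yes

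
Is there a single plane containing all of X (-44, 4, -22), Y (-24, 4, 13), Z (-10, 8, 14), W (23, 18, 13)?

Yes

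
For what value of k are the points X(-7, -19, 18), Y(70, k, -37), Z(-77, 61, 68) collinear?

Direction XZ = (-70, 80, 50). From the x-coordinate of Y, the parameter along the line is τ = (70 − (-7))/(-70) = -11/10.
Then k = (-19) + (-11/10)·(80) = -107.

-107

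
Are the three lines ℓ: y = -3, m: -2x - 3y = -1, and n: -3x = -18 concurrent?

No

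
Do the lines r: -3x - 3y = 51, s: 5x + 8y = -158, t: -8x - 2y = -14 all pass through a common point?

No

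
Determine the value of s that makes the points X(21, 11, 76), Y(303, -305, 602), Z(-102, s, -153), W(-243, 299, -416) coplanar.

141

The points are coplanar iff XY · (XZ × XW) = 0.
Expanding, this is linear in s: (120)s + (-16920) = 0.
So s = 141.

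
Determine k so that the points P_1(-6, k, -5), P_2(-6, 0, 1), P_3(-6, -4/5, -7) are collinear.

Direction P_2P_3 = (0, -4/5, -8). From the z-coordinate of P_1, the parameter along the line is τ = (-5 − 1)/(-8) = 3/4.
Then k = 0 + 3/4·(-4/5) = -3/5.

-3/5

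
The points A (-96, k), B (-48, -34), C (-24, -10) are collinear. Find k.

-82

Collinearity: (A − B) must be parallel to (C − B) = (24, 24).
Cross-multiplying the components: (k − (-34))·(24) = (-48)·(24).
Solving gives k = -82.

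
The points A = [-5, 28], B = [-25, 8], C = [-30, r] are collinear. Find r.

Collinearity: (C − A) must be parallel to (B − A) = (-20, -20).
Cross-multiplying the components: (r − 28)·(-20) = (-25)·(-20).
Solving gives r = 3.

3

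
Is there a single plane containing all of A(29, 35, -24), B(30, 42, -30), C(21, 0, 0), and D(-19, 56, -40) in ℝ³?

No

A normal to the plane through A, B, C is n = AB × AC = (-42, 24, 21).
The plane has equation n·P = -882. For D: n·D = 1302.
1302 ≠ -882, so D is off the plane.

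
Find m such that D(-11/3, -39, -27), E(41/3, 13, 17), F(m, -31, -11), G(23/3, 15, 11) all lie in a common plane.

7

The points are coplanar iff DE · (DF × DG) = 0.
Expanding, this is linear in m: (400)m + (-2800) = 0.
So m = 7.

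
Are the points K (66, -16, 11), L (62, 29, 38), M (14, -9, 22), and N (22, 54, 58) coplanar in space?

With K as base: KL = (-4, 45, 27), KM = (-52, 7, 11), KN = (-44, 70, 47).
KM × KN = (-441, 1960, -3332).
KL · (KM × KN) = 0.
The scalar triple product vanishes, so the four points are coplanar.

Yes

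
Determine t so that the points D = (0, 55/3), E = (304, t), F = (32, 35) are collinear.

Collinearity: (E − D) must be parallel to (F − D) = (32, 50/3).
Cross-multiplying the components: (t − 55/3)·(32) = (304)·(50/3).
Solving gives t = 530/3.

530/3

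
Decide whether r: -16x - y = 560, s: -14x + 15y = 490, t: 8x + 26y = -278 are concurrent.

No

Intersecting r and s: solving the 2×2 system gives (x, y) = (-35, 0).
Substitute into t: (8)(-35) + (26)(0) = -280.
But t requires -278 ≠ -280, so the three lines have no common point.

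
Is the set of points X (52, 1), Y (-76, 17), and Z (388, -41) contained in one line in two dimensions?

Yes

XY = (-128, 16), XZ = (336, -42).
Checking proportionality: XZ = -21/8·XY, so the vectors are parallel and the points are collinear.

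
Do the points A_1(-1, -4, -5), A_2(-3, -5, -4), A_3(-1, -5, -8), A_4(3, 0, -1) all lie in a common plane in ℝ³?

Yes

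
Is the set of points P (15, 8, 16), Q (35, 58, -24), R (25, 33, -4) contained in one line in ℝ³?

PQ = (20, 50, -40), PR = (10, 25, -20).
PQ × PR = (0, 0, 0).
The cross product vanishes, so the three points are collinear.

Yes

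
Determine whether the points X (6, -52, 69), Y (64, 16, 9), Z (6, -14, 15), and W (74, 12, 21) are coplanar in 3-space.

A normal to the plane through X, Y, Z is n = XY × XZ = (-1392, 3132, 2204).
The plane has equation n·P = -19140. For W: n·W = -19140.
Equal, so W lies in the plane and all four are coplanar.

Yes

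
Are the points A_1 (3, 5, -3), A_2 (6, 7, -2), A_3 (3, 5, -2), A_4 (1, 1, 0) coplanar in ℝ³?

No

With A_1 as base: A_1A_2 = (3, 2, 1), A_1A_3 = (0, 0, 1), A_1A_4 = (-2, -4, 3).
A_1A_3 × A_1A_4 = (4, -2, 0).
A_1A_2 · (A_1A_3 × A_1A_4) = 8.
Since 8 ≠ 0, the four points are not coplanar.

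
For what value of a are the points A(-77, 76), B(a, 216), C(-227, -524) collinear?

-42

Collinearity: (B − A) must be parallel to (C − A) = (-150, -600).
Cross-multiplying the components: (a − (-77))·(-600) = (140)·(-150).
Solving gives a = -42.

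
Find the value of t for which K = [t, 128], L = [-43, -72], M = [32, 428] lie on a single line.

-13

Collinearity: (K − L) must be parallel to (M − L) = (75, 500).
Cross-multiplying the components: (t − (-43))·(500) = (200)·(75).
Solving gives t = -13.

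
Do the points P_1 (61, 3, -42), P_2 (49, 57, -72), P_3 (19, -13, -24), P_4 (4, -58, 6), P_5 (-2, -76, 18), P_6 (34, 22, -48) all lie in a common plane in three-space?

Yes

The plane through P_1, P_2, P_3 has normal n = P_1P_2 × P_1P_3 = (492, 1476, 2460) and equation n·P = -68880.
Checking the remaining points: n·P_4 = -68880, n·P_5 = -68880, n·P_6 = -68880.
All equal -68880, so all 6 points lie in one plane.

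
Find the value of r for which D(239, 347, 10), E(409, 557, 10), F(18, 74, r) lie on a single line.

10

Direction DE = (170, 210, 0). From the x-coordinate of F, the parameter along the line is τ = (18 − 239)/170 = -13/10.
Then r = 10 + (-13/10)·(0) = 10.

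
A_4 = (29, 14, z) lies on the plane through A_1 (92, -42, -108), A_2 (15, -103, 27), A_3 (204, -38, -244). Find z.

-73

A normal to the plane is n = A_1A_2 × A_1A_3 = (7756, 4648, 6524).
A_4 lies in the plane iff n · A_1A_4 = 0.
This gives (6524)z + (476252) = 0, so z = -73.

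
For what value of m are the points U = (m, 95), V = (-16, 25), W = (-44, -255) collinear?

The three points are collinear iff det[UV; UW] = 0.
This determinant is linear in m: (280)m + (2520) = 0, so m = -9.

-9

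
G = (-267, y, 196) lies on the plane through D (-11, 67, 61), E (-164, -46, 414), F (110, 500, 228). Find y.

-473

A normal to the plane is n = DE × DF = (-171720, 68264, -52576).
G lies in the plane iff n · DG = 0.
This gives (68264)y + (32288872) = 0, so y = -473.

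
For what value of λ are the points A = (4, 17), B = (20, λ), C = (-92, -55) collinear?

29

The three points are collinear iff det[AB; AC] = 0.
This determinant is linear in λ: (96)λ + (-2784) = 0, so λ = 29.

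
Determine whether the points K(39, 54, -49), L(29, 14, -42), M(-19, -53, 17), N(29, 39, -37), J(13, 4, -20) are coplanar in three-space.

No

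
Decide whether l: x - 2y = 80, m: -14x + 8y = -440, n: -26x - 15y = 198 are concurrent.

Yes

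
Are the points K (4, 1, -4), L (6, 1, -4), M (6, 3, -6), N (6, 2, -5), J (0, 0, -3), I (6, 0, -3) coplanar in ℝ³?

The plane through K, L, M has normal n = KL × KM = (0, 4, 4) and equation n·P = -12.
Checking the remaining points: n·N = -12, n·J = -12, n·I = -12.
All equal -12, so all 6 points lie in one plane.

Yes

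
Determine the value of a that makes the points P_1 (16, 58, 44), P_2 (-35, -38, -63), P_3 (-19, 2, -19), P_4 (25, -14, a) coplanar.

Normal to plane P_1P_2P_3: n = (56, 532, -504); plane equation n·P = 9576.
Requiring n·P_4 = 9576: (-504)a + (-6048) = 9576.
So a = -31.

-31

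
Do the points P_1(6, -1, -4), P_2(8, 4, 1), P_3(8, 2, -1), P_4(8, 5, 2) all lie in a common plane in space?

Yes

A normal to the plane through P_1, P_2, P_3 is n = P_1P_2 × P_1P_3 = (0, 4, -4).
The plane has equation n·P = 12. For P_4: n·P_4 = 12.
Equal, so P_4 lies in the plane and all four are coplanar.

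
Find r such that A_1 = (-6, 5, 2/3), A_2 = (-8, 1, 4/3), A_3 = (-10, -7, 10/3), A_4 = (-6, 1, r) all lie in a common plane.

2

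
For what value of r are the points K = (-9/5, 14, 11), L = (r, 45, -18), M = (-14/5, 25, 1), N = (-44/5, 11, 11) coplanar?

-34/5

Coplanarity ⇔ det[KL; KM; KN] = 0.
Expanding, this is linear in r: (-30)r + (-204) = 0.
So r = -34/5.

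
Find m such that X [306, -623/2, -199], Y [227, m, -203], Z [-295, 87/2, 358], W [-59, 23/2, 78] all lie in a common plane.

-259/2

The points are coplanar iff XY · (XZ × XW) = 0.
Expanding, this is linear in m: (-36828)m + (-4769226) = 0.
So m = -259/2.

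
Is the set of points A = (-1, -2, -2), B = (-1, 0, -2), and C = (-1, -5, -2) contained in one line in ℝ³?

AB = (0, 2, 0), AC = (0, -3, 0).
AB × AC = (0, 0, 0).
The cross product vanishes, so the three points are collinear.

Yes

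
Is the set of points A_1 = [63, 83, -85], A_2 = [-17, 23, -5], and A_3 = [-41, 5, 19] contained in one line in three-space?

A_1A_2 = (-80, -60, 80), A_1A_3 = (-104, -78, 104).
Each component of A_1A_3 is 13/10 times the corresponding component of A_1A_2, so A_1A_3 = 13/10·A_1A_2 and the points are collinear.

Yes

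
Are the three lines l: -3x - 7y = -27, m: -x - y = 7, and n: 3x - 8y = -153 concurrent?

Lines aᵢx + bᵢy = cᵢ with pairwise distinct directions are concurrent exactly when det[aᵢ bᵢ cᵢ] = 0.
Here the determinant is 0.
It vanishes, so the lines are concurrent at (-19, 12).

Yes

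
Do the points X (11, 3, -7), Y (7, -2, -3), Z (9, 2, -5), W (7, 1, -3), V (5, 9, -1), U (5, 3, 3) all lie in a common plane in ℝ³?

The plane through X, Y, Z has normal n = XY × XZ = (-6, 0, -6) and equation n·P = -24.
Checking the remaining points: n·W = -24, n·V = -24, n·U = -48.
Since n·U = -48 ≠ -24, U is off the plane and the points are not all coplanar.

No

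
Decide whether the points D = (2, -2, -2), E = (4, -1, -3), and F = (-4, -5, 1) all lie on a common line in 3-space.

Yes

DE = (2, 1, -1), DF = (-6, -3, 3).
DE × DF = (0, 0, 0).
The cross product vanishes, so the three points are collinear.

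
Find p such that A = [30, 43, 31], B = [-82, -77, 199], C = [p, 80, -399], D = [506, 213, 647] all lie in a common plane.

-76

Normal to plane ABD: n = (-102480, 148960, 38080); plane equation n·P = 4511360.
Requiring n·C = 4511360: (-102480)p + (-3277120) = 4511360.
So p = -76.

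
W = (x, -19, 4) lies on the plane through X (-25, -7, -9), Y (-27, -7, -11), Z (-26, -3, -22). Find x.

-48

A normal to the plane is n = XY × XZ = (8, -24, -8).
W lies in the plane iff n · XW = 0.
This gives (8)x + (384) = 0, so x = -48.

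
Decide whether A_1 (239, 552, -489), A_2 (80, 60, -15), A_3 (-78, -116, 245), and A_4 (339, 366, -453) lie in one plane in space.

Yes

A normal to the plane through A_1, A_2, A_3 is n = A_1A_2 × A_1A_3 = (-44496, -33552, -49752).
The plane has equation n·P = -4826520. For A_4: n·A_4 = -4826520.
Equal, so A_4 lies in the plane and all four are coplanar.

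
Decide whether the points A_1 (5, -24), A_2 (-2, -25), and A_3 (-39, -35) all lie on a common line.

A_1A_2 = (-7, -1), A_1A_3 = (-44, -11).
If collinear, A_1A_3 would be a scalar multiple of A_1A_2. But (-7)·(-11) ≠ (-1)·(-44) (difference 33), so they are not parallel; the points are not collinear.

No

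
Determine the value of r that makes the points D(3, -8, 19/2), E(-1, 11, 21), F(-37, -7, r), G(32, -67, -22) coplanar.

0

Normal to plane DEG: n = (80, 415/2, -315); plane equation n·P = -8825/2.
Requiring n·F = -8825/2: (-315)r + (-8825/2) = -8825/2.
So r = 0.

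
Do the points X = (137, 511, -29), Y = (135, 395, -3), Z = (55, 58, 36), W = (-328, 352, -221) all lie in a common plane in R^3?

The four points are coplanar iff the 3×3 determinant with rows XY, XZ, XW is zero.
Rows: (-2, -116, 26), (-82, -453, 65), (-465, -159, -192).
Expanding along the first row: (-2)(97311) − (-116)(45969) + (26)(-197607) = 0.
Zero determinant ⇒ coplanar.

Yes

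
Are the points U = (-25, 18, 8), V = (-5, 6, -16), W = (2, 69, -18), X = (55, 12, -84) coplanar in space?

With U as base: UV = (20, -12, -24), UW = (27, 51, -26), UX = (80, -6, -92).
UW × UX = (-4848, 404, -4242).
UV · (UW × UX) = 0.
The scalar triple product vanishes, so the four points are coplanar.

Yes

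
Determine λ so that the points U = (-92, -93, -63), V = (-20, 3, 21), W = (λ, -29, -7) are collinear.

-44

Direction UV = (72, 96, 84). From the y-coordinate of W, the parameter along the line is τ = (-29 − (-93))/96 = 2/3.
Then λ = (-92) + 2/3·(72) = -44.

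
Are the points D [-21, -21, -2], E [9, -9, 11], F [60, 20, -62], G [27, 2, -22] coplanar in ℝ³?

The four points are coplanar iff the 3×3 determinant with rows DE, DF, DG is zero.
Rows: (30, 12, 13), (81, 41, -60), (48, 23, -20).
Expanding along the first row: (30)(560) − (12)(1260) + (13)(-105) = 315.
Nonzero ⇒ not coplanar.

No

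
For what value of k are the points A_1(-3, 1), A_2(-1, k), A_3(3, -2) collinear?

0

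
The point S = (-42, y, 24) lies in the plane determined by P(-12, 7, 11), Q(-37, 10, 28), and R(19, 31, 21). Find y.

The plane through P, Q, R has equation −378x + 777y − 693z = 2352.
Substituting S: (777)y + (-756) = 2352, so y = 4.

4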